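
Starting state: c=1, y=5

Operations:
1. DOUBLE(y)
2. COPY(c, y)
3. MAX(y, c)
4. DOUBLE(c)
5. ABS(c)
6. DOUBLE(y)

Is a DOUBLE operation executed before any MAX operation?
Yes

First DOUBLE: step 1
First MAX: step 3
Since 1 < 3, DOUBLE comes first.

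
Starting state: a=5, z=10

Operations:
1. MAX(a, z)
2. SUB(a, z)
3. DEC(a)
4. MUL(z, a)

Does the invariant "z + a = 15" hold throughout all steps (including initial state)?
No, violated after step 1

The invariant is violated after step 1.

State at each step:
Initial: a=5, z=10
After step 1: a=10, z=10
After step 2: a=0, z=10
After step 3: a=-1, z=10
After step 4: a=-1, z=-10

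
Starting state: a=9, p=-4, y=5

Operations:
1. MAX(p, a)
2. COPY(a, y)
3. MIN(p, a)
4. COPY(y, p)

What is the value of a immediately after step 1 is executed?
a = 9

Tracing a through execution:
Initial: a = 9
After step 1 (MAX(p, a)): a = 9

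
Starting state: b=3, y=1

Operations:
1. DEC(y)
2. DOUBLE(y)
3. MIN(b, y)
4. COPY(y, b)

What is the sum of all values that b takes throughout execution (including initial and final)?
9

Values of b at each step:
Initial: b = 3
After step 1: b = 3
After step 2: b = 3
After step 3: b = 0
After step 4: b = 0
Sum = 3 + 3 + 3 + 0 + 0 = 9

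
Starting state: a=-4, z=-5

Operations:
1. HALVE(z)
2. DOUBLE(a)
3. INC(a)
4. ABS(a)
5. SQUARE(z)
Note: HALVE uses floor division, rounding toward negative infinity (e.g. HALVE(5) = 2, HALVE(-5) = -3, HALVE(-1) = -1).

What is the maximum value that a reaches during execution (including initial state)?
7

Values of a at each step:
Initial: a = -4
After step 1: a = -4
After step 2: a = -8
After step 3: a = -7
After step 4: a = 7 ← maximum
After step 5: a = 7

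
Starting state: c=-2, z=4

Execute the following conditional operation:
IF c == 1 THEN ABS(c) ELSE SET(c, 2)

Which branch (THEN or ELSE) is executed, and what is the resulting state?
Branch: ELSE, Final state: c=2, z=4

Evaluating condition: c == 1
c = -2
Condition is False, so ELSE branch executes
After SET(c, 2): c=2, z=4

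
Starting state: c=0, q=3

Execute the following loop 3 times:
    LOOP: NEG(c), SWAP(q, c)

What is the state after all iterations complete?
c=-3, q=0

Iteration trace:
Start: c=0, q=3
After iteration 1: c=3, q=0
After iteration 2: c=0, q=-3
After iteration 3: c=-3, q=0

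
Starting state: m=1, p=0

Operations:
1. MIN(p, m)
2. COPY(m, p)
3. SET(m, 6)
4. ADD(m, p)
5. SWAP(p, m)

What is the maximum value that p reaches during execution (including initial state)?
6

Values of p at each step:
Initial: p = 0
After step 1: p = 0
After step 2: p = 0
After step 3: p = 0
After step 4: p = 0
After step 5: p = 6 ← maximum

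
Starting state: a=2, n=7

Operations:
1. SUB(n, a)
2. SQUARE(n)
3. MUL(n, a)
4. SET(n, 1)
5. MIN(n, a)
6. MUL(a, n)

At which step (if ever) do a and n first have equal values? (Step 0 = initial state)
Never

a and n never become equal during execution.

Comparing values at each step:
Initial: a=2, n=7
After step 1: a=2, n=5
After step 2: a=2, n=25
After step 3: a=2, n=50
After step 4: a=2, n=1
After step 5: a=2, n=1
After step 6: a=2, n=1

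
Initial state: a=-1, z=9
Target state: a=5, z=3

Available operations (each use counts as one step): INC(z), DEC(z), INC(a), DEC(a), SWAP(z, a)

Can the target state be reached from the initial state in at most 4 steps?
No

The target state cannot be reached within 4 steps.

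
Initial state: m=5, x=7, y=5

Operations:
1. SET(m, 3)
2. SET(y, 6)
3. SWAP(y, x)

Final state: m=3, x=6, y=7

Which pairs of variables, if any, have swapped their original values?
None

Comparing initial and final values:
x: 7 → 6
m: 5 → 3
y: 5 → 7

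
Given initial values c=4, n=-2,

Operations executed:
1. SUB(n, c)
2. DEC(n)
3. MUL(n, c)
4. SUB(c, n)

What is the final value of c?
c = 32

Tracing execution:
Step 1: SUB(n, c) → c = 4
Step 2: DEC(n) → c = 4
Step 3: MUL(n, c) → c = 4
Step 4: SUB(c, n) → c = 32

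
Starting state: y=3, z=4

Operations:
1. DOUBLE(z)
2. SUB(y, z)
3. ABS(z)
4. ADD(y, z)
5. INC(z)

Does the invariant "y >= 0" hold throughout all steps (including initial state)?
No, violated after step 2

The invariant is violated after step 2.

State at each step:
Initial: y=3, z=4
After step 1: y=3, z=8
After step 2: y=-5, z=8
After step 3: y=-5, z=8
After step 4: y=3, z=8
After step 5: y=3, z=9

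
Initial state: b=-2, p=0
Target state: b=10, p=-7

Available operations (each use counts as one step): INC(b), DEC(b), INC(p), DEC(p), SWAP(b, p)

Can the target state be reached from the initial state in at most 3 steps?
No

The target state cannot be reached within 3 steps.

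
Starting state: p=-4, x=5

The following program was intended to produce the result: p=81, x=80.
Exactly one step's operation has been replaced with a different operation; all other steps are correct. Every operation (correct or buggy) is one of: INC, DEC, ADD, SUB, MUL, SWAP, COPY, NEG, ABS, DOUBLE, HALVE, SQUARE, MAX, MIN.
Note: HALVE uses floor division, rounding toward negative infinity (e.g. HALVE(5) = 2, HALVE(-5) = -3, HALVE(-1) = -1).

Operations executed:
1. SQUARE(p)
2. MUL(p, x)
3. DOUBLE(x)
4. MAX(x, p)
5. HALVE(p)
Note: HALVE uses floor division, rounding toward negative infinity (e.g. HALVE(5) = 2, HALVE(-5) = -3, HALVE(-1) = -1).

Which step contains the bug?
Step 5

Trace with buggy code:
Initial: p=-4, x=5
After step 1: p=16, x=5
After step 2: p=80, x=5
After step 3: p=80, x=10
After step 4: p=80, x=80
After step 5: p=40, x=80
Actual final p=40, x=80 ≠ expected p=81, x=80.
Step 5 is the only position where a single-operation replacement can produce the expected result.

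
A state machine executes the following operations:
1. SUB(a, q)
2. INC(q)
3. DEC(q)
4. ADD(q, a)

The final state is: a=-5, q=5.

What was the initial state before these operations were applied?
a=5, q=10

Working backwards:
Final state: a=-5, q=5
Before step 4 (ADD(q, a)): a=-5, q=10
Before step 3 (DEC(q)): a=-5, q=11
Before step 2 (INC(q)): a=-5, q=10
Before step 1 (SUB(a, q)): a=5, q=10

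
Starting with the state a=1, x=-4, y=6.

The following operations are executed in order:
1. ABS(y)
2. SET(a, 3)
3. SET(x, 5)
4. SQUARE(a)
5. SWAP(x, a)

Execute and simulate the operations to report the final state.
{a: 5, x: 9, y: 6}

Step-by-step execution:
Initial: a=1, x=-4, y=6
After step 1 (ABS(y)): a=1, x=-4, y=6
After step 2 (SET(a, 3)): a=3, x=-4, y=6
After step 3 (SET(x, 5)): a=3, x=5, y=6
After step 4 (SQUARE(a)): a=9, x=5, y=6
After step 5 (SWAP(x, a)): a=5, x=9, y=6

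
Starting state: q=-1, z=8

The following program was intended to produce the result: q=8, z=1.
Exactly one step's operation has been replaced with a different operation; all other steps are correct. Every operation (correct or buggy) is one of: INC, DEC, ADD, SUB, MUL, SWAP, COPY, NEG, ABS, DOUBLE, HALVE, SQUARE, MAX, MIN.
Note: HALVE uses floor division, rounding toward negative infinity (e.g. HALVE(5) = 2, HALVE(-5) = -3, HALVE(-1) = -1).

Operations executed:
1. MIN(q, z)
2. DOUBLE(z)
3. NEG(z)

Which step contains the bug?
Step 2

Trace with buggy code:
Initial: q=-1, z=8
After step 1: q=-1, z=8
After step 2: q=-1, z=16
After step 3: q=-1, z=-16
Actual final q=-1, z=-16 ≠ expected q=8, z=1.
Step 2 is the only position where a single-operation replacement can produce the expected result.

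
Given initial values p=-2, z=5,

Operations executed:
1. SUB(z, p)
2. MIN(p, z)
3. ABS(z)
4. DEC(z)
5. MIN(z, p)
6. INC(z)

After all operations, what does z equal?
z = -1

Tracing execution:
Step 1: SUB(z, p) → z = 7
Step 2: MIN(p, z) → z = 7
Step 3: ABS(z) → z = 7
Step 4: DEC(z) → z = 6
Step 5: MIN(z, p) → z = -2
Step 6: INC(z) → z = -1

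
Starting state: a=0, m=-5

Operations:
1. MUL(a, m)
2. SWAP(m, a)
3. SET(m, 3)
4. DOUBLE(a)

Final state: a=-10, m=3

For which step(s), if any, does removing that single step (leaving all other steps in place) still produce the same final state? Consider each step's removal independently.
Step(s) 1

Testing removal of each single step:
Without step 1: final = a=-10, m=3 (same)
Without step 2: final = a=0, m=3 (different)
Without step 3: final = a=-10, m=0 (different)
Without step 4: final = a=-5, m=3 (different)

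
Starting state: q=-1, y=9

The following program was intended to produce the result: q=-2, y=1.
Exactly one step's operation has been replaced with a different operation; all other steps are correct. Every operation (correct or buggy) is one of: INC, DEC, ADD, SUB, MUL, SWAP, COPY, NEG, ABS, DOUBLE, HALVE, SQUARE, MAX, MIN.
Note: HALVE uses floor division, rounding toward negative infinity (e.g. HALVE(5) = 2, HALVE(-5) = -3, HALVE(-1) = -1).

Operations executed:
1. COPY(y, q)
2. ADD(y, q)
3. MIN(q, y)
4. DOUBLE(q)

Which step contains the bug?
Step 2

Trace with buggy code:
Initial: q=-1, y=9
After step 1: q=-1, y=-1
After step 2: q=-1, y=-2
After step 3: q=-2, y=-2
After step 4: q=-4, y=-2
Actual final q=-4, y=-2 ≠ expected q=-2, y=1.
Step 2 is the only position where a single-operation replacement can produce the expected result.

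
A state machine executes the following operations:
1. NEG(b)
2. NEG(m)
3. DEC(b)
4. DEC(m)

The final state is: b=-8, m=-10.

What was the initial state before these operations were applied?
b=7, m=9

Working backwards:
Final state: b=-8, m=-10
Before step 4 (DEC(m)): b=-8, m=-9
Before step 3 (DEC(b)): b=-7, m=-9
Before step 2 (NEG(m)): b=-7, m=9
Before step 1 (NEG(b)): b=7, m=9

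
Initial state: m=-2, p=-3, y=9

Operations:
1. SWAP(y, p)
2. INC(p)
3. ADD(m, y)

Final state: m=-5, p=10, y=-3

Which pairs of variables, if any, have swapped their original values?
None

Comparing initial and final values:
m: -2 → -5
y: 9 → -3
p: -3 → 10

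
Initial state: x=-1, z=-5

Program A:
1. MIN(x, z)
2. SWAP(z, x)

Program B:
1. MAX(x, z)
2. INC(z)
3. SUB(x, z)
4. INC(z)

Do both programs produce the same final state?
No

Program A final state: x=-5, z=-5
Program B final state: x=3, z=-3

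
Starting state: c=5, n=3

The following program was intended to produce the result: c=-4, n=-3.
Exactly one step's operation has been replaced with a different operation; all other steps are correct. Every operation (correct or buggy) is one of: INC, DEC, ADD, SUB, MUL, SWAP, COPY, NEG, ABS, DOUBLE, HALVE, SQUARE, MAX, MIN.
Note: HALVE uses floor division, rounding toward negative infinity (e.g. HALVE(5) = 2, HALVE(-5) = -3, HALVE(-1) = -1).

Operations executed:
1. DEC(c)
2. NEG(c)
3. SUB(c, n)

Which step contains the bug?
Step 3

Trace with buggy code:
Initial: c=5, n=3
After step 1: c=4, n=3
After step 2: c=-4, n=3
After step 3: c=-7, n=3
Actual final c=-7, n=3 ≠ expected c=-4, n=-3.
Step 3 is the only position where a single-operation replacement can produce the expected result.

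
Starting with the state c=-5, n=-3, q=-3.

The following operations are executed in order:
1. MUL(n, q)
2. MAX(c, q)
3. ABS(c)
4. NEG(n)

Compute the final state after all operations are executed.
{c: 3, n: -9, q: -3}

Step-by-step execution:
Initial: c=-5, n=-3, q=-3
After step 1 (MUL(n, q)): c=-5, n=9, q=-3
After step 2 (MAX(c, q)): c=-3, n=9, q=-3
After step 3 (ABS(c)): c=3, n=9, q=-3
After step 4 (NEG(n)): c=3, n=-9, q=-3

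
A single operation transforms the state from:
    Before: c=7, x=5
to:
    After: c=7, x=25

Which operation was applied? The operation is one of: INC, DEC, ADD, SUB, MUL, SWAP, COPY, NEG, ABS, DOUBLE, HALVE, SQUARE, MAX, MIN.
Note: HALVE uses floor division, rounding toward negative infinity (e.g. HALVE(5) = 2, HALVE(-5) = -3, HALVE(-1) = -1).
SQUARE(x)

Analyzing the change:
Before: c=7, x=5
After: c=7, x=25
Variable x changed from 5 to 25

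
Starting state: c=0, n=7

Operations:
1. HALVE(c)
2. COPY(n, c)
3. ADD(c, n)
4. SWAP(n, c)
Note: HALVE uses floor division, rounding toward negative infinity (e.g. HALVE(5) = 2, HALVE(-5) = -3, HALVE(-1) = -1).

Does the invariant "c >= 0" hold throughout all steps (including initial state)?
Yes

The invariant holds at every step.

State at each step:
Initial: c=0, n=7
After step 1: c=0, n=7
After step 2: c=0, n=0
After step 3: c=0, n=0
After step 4: c=0, n=0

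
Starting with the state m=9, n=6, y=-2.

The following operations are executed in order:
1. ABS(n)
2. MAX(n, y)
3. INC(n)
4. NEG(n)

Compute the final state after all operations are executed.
{m: 9, n: -7, y: -2}

Step-by-step execution:
Initial: m=9, n=6, y=-2
After step 1 (ABS(n)): m=9, n=6, y=-2
After step 2 (MAX(n, y)): m=9, n=6, y=-2
After step 3 (INC(n)): m=9, n=7, y=-2
After step 4 (NEG(n)): m=9, n=-7, y=-2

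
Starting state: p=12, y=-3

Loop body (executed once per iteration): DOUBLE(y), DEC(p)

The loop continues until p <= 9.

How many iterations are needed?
3

Tracing iterations:
Initial: p=12, y=-3
After iteration 1: p=11, y=-6
After iteration 2: p=10, y=-12
After iteration 3: p=9, y=-24
p <= 9 now holds, so the loop exits after 3 iterations.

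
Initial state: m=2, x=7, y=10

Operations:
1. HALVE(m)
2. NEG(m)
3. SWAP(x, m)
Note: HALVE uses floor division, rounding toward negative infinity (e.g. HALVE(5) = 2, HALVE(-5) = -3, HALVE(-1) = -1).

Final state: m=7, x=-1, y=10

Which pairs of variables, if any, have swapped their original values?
None

Comparing initial and final values:
x: 7 → -1
m: 2 → 7
y: 10 → 10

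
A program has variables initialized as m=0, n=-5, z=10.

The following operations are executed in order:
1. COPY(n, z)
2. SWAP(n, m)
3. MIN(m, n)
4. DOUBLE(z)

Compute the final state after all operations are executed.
{m: 0, n: 0, z: 20}

Step-by-step execution:
Initial: m=0, n=-5, z=10
After step 1 (COPY(n, z)): m=0, n=10, z=10
After step 2 (SWAP(n, m)): m=10, n=0, z=10
After step 3 (MIN(m, n)): m=0, n=0, z=10
After step 4 (DOUBLE(z)): m=0, n=0, z=20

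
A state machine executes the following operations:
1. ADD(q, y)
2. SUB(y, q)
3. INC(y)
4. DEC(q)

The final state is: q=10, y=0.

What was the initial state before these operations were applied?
q=1, y=10

Working backwards:
Final state: q=10, y=0
Before step 4 (DEC(q)): q=11, y=0
Before step 3 (INC(y)): q=11, y=-1
Before step 2 (SUB(y, q)): q=11, y=10
Before step 1 (ADD(q, y)): q=1, y=10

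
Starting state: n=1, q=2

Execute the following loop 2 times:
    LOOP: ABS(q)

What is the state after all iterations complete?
n=1, q=2

Iteration trace:
Start: n=1, q=2
After iteration 1: n=1, q=2
After iteration 2: n=1, q=2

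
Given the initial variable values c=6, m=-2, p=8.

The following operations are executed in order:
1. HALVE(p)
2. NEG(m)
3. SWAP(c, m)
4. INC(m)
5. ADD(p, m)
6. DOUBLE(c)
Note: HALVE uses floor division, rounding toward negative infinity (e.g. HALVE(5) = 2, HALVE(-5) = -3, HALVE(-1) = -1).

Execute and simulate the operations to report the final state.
{c: 4, m: 7, p: 11}

Step-by-step execution:
Initial: c=6, m=-2, p=8
After step 1 (HALVE(p)): c=6, m=-2, p=4
After step 2 (NEG(m)): c=6, m=2, p=4
After step 3 (SWAP(c, m)): c=2, m=6, p=4
After step 4 (INC(m)): c=2, m=7, p=4
After step 5 (ADD(p, m)): c=2, m=7, p=11
After step 6 (DOUBLE(c)): c=4, m=7, p=11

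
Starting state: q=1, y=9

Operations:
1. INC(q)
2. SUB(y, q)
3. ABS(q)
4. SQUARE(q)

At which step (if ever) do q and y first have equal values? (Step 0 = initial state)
Never

q and y never become equal during execution.

Comparing values at each step:
Initial: q=1, y=9
After step 1: q=2, y=9
After step 2: q=2, y=7
After step 3: q=2, y=7
After step 4: q=4, y=7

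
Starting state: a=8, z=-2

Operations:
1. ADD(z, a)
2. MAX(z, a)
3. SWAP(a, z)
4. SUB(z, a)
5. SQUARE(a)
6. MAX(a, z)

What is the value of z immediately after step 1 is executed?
z = 6

Tracing z through execution:
Initial: z = -2
After step 1 (ADD(z, a)): z = 6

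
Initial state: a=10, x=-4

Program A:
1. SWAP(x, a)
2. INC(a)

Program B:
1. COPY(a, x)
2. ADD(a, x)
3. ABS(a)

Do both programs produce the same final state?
No

Program A final state: a=-3, x=10
Program B final state: a=8, x=-4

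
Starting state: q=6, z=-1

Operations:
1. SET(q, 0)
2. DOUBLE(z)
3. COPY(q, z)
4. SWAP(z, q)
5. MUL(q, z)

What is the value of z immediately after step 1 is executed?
z = -1

Tracing z through execution:
Initial: z = -1
After step 1 (SET(q, 0)): z = -1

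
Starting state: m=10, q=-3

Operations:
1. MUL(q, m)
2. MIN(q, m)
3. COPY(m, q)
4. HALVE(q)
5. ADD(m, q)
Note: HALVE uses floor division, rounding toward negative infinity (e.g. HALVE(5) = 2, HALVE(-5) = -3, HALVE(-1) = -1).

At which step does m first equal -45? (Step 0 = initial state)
Step 5

Tracing m:
Initial: m = 10
After step 1: m = 10
After step 2: m = 10
After step 3: m = -30
After step 4: m = -30
After step 5: m = -45 ← first occurrence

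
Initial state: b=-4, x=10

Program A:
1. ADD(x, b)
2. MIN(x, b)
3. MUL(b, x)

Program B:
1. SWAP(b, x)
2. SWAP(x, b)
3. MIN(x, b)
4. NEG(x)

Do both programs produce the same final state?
No

Program A final state: b=16, x=-4
Program B final state: b=-4, x=4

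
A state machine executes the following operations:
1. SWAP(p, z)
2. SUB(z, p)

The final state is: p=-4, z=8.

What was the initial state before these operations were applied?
p=4, z=-4

Working backwards:
Final state: p=-4, z=8
Before step 2 (SUB(z, p)): p=-4, z=4
Before step 1 (SWAP(p, z)): p=4, z=-4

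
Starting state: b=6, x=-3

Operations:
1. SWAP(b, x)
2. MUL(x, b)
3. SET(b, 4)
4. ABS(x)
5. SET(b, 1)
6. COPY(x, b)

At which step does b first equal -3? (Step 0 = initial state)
Step 1

Tracing b:
Initial: b = 6
After step 1: b = -3 ← first occurrence
After step 2: b = -3
After step 3: b = 4
After step 4: b = 4
After step 5: b = 1
After step 6: b = 1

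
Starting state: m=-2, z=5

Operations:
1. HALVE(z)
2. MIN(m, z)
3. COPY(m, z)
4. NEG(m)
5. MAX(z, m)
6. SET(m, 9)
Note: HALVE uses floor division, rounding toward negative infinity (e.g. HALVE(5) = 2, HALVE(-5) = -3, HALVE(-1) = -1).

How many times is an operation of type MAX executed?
1

Counting MAX operations:
Step 5: MAX(z, m) ← MAX
Total: 1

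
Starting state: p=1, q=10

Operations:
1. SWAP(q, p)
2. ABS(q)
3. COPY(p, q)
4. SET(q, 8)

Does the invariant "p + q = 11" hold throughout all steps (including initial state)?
No, violated after step 3

The invariant is violated after step 3.

State at each step:
Initial: p=1, q=10
After step 1: p=10, q=1
After step 2: p=10, q=1
After step 3: p=1, q=1
After step 4: p=1, q=8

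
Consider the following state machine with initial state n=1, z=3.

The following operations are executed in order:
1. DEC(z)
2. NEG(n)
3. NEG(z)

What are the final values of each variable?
{n: -1, z: -2}

Step-by-step execution:
Initial: n=1, z=3
After step 1 (DEC(z)): n=1, z=2
After step 2 (NEG(n)): n=-1, z=2
After step 3 (NEG(z)): n=-1, z=-2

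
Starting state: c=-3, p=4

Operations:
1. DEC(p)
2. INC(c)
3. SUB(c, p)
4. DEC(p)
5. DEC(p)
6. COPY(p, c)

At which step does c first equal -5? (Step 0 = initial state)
Step 3

Tracing c:
Initial: c = -3
After step 1: c = -3
After step 2: c = -2
After step 3: c = -5 ← first occurrence
After step 4: c = -5
After step 5: c = -5
After step 6: c = -5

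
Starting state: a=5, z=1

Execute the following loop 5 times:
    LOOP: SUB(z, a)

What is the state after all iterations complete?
a=5, z=-24

Iteration trace:
Start: a=5, z=1
After iteration 1: a=5, z=-4
After iteration 2: a=5, z=-9
After iteration 3: a=5, z=-14
After iteration 4: a=5, z=-19
After iteration 5: a=5, z=-24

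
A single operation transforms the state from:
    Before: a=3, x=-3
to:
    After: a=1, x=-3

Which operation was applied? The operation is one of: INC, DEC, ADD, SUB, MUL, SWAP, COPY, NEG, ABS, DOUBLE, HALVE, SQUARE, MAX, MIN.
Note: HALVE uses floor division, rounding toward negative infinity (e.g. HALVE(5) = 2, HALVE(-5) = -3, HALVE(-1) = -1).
HALVE(a)

Analyzing the change:
Before: a=3, x=-3
After: a=1, x=-3
Variable a changed from 3 to 1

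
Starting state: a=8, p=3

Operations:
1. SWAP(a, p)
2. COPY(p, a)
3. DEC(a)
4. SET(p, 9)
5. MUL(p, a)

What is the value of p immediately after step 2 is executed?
p = 3

Tracing p through execution:
Initial: p = 3
After step 1 (SWAP(a, p)): p = 8
After step 2 (COPY(p, a)): p = 3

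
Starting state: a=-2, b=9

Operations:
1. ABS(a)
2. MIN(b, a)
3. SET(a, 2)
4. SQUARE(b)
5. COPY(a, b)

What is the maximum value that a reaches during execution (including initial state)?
4

Values of a at each step:
Initial: a = -2
After step 1: a = 2
After step 2: a = 2
After step 3: a = 2
After step 4: a = 2
After step 5: a = 4 ← maximum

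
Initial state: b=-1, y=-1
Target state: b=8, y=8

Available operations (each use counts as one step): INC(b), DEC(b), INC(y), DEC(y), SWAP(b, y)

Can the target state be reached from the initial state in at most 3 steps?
No

The target state cannot be reached within 3 steps.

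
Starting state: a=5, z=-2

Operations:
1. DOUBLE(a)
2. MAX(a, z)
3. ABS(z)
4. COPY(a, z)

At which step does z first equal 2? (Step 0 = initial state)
Step 3

Tracing z:
Initial: z = -2
After step 1: z = -2
After step 2: z = -2
After step 3: z = 2 ← first occurrence
After step 4: z = 2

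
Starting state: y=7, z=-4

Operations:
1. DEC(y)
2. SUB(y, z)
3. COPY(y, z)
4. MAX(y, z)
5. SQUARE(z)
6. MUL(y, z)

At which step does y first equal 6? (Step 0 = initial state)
Step 1

Tracing y:
Initial: y = 7
After step 1: y = 6 ← first occurrence
After step 2: y = 10
After step 3: y = -4
After step 4: y = -4
After step 5: y = -4
After step 6: y = -64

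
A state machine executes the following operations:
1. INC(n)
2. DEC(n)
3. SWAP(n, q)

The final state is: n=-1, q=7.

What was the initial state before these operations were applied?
n=7, q=-1

Working backwards:
Final state: n=-1, q=7
Before step 3 (SWAP(n, q)): n=7, q=-1
Before step 2 (DEC(n)): n=8, q=-1
Before step 1 (INC(n)): n=7, q=-1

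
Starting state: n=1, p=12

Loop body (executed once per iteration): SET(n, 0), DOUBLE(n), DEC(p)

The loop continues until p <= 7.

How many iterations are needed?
5

Tracing iterations:
Initial: n=1, p=12
After iteration 1: n=0, p=11
After iteration 2: n=0, p=10
After iteration 3: n=0, p=9
After iteration 4: n=0, p=8
After iteration 5: n=0, p=7
p <= 7 now holds, so the loop exits after 5 iterations.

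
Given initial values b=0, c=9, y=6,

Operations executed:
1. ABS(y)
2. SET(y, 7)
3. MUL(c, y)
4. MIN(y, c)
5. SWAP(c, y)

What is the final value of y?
y = 63

Tracing execution:
Step 1: ABS(y) → y = 6
Step 2: SET(y, 7) → y = 7
Step 3: MUL(c, y) → y = 7
Step 4: MIN(y, c) → y = 7
Step 5: SWAP(c, y) → y = 63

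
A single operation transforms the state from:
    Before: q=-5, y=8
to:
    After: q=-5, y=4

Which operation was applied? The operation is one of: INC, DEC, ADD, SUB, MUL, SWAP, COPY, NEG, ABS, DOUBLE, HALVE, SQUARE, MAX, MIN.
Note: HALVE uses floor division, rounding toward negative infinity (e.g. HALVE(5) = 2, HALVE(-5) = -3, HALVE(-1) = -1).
HALVE(y)

Analyzing the change:
Before: q=-5, y=8
After: q=-5, y=4
Variable y changed from 8 to 4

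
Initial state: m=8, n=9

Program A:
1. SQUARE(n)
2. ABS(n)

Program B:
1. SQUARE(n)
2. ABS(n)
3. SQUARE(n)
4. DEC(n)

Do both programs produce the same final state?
No

Program A final state: m=8, n=81
Program B final state: m=8, n=6560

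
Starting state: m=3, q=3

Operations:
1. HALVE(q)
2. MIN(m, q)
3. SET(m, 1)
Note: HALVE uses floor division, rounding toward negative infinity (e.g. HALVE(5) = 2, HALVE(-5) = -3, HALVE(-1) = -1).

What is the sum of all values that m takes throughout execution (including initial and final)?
8

Values of m at each step:
Initial: m = 3
After step 1: m = 3
After step 2: m = 1
After step 3: m = 1
Sum = 3 + 3 + 1 + 1 = 8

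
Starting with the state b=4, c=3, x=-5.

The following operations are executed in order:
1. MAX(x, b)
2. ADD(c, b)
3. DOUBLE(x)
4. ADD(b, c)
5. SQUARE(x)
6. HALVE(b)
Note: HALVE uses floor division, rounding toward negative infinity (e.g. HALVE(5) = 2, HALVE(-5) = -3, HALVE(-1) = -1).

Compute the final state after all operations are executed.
{b: 5, c: 7, x: 64}

Step-by-step execution:
Initial: b=4, c=3, x=-5
After step 1 (MAX(x, b)): b=4, c=3, x=4
After step 2 (ADD(c, b)): b=4, c=7, x=4
After step 3 (DOUBLE(x)): b=4, c=7, x=8
After step 4 (ADD(b, c)): b=11, c=7, x=8
After step 5 (SQUARE(x)): b=11, c=7, x=64
After step 6 (HALVE(b)): b=5, c=7, x=64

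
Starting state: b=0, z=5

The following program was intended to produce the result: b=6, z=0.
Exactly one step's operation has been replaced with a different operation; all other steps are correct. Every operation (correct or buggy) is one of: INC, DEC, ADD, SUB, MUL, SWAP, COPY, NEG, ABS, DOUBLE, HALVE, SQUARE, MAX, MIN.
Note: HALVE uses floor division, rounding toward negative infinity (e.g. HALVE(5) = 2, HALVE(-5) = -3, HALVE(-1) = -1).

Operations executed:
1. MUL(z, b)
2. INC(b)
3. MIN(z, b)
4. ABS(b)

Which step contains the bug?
Step 1

Trace with buggy code:
Initial: b=0, z=5
After step 1: b=0, z=0
After step 2: b=1, z=0
After step 3: b=1, z=0
After step 4: b=1, z=0
Actual final b=1, z=0 ≠ expected b=6, z=0.
Step 1 is the only position where a single-operation replacement can produce the expected result.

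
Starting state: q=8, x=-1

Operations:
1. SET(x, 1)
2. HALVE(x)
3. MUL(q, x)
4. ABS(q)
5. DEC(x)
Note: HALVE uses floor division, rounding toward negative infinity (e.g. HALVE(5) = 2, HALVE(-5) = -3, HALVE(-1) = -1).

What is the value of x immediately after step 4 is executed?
x = 0

Tracing x through execution:
Initial: x = -1
After step 1 (SET(x, 1)): x = 1
After step 2 (HALVE(x)): x = 0
After step 3 (MUL(q, x)): x = 0
After step 4 (ABS(q)): x = 0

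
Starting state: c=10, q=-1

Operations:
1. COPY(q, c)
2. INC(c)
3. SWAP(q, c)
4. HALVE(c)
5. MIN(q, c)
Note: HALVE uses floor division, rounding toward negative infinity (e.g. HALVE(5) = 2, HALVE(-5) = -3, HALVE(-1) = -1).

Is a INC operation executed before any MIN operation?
Yes

First INC: step 2
First MIN: step 5
Since 2 < 5, INC comes first.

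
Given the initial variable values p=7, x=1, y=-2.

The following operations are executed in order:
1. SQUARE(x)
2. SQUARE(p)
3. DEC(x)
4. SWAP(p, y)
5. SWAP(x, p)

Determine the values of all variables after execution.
{p: 0, x: -2, y: 49}

Step-by-step execution:
Initial: p=7, x=1, y=-2
After step 1 (SQUARE(x)): p=7, x=1, y=-2
After step 2 (SQUARE(p)): p=49, x=1, y=-2
After step 3 (DEC(x)): p=49, x=0, y=-2
After step 4 (SWAP(p, y)): p=-2, x=0, y=49
After step 5 (SWAP(x, p)): p=0, x=-2, y=49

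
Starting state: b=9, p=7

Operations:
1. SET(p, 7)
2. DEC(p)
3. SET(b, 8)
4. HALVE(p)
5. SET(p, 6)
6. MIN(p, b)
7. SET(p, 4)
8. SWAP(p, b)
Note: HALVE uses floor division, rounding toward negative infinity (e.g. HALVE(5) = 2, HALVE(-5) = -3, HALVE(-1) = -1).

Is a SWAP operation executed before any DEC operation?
No

First SWAP: step 8
First DEC: step 2
Since 8 > 2, DEC comes first.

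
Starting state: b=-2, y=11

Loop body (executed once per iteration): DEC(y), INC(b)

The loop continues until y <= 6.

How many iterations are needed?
5

Tracing iterations:
Initial: b=-2, y=11
After iteration 1: b=-1, y=10
After iteration 2: b=0, y=9
After iteration 3: b=1, y=8
After iteration 4: b=2, y=7
After iteration 5: b=3, y=6
y <= 6 now holds, so the loop exits after 5 iterations.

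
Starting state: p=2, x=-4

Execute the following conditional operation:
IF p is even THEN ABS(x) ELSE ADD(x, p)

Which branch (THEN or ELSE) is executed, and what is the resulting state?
Branch: THEN, Final state: p=2, x=4

Evaluating condition: p is even
Condition is True, so THEN branch executes
After ABS(x): p=2, x=4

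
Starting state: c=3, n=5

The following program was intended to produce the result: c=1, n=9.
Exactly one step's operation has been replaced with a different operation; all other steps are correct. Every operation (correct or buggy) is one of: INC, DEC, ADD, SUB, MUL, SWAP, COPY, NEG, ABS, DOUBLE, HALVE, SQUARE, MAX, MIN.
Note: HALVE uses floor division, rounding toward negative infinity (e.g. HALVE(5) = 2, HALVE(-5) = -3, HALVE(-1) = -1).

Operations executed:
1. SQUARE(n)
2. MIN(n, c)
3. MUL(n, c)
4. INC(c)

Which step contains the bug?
Step 4

Trace with buggy code:
Initial: c=3, n=5
After step 1: c=3, n=25
After step 2: c=3, n=3
After step 3: c=3, n=9
After step 4: c=4, n=9
Actual final c=4, n=9 ≠ expected c=1, n=9.
Step 4 is the only position where a single-operation replacement can produce the expected result.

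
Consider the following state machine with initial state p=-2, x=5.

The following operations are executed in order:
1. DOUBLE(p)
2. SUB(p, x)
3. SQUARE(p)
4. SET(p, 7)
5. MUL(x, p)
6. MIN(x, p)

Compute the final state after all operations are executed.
{p: 7, x: 7}

Step-by-step execution:
Initial: p=-2, x=5
After step 1 (DOUBLE(p)): p=-4, x=5
After step 2 (SUB(p, x)): p=-9, x=5
After step 3 (SQUARE(p)): p=81, x=5
After step 4 (SET(p, 7)): p=7, x=5
After step 5 (MUL(x, p)): p=7, x=35
After step 6 (MIN(x, p)): p=7, x=7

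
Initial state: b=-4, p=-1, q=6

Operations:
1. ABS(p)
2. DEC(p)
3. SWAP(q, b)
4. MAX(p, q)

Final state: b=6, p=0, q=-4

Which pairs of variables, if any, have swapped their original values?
(q, b)

Comparing initial and final values:
p: -1 → 0
q: 6 → -4
b: -4 → 6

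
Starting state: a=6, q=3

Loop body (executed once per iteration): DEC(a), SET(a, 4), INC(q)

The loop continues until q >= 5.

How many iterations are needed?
2

Tracing iterations:
Initial: a=6, q=3
After iteration 1: a=4, q=4
After iteration 2: a=4, q=5
q >= 5 now holds, so the loop exits after 2 iterations.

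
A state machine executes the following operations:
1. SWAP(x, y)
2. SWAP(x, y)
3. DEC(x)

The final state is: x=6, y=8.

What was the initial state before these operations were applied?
x=7, y=8

Working backwards:
Final state: x=6, y=8
Before step 3 (DEC(x)): x=7, y=8
Before step 2 (SWAP(x, y)): x=8, y=7
Before step 1 (SWAP(x, y)): x=7, y=8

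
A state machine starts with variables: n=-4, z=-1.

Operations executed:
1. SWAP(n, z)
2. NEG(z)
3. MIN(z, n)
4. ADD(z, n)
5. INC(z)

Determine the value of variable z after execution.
z = -1

Tracing execution:
Step 1: SWAP(n, z) → z = -4
Step 2: NEG(z) → z = 4
Step 3: MIN(z, n) → z = -1
Step 4: ADD(z, n) → z = -2
Step 5: INC(z) → z = -1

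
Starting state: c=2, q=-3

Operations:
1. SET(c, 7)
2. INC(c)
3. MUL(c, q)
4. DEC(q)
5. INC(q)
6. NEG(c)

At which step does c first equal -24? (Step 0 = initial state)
Step 3

Tracing c:
Initial: c = 2
After step 1: c = 7
After step 2: c = 8
After step 3: c = -24 ← first occurrence
After step 4: c = -24
After step 5: c = -24
After step 6: c = 24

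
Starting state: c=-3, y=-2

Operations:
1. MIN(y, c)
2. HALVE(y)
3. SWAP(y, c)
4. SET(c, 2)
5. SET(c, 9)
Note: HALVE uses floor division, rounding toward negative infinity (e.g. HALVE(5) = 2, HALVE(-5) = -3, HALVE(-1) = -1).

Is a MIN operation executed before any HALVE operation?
Yes

First MIN: step 1
First HALVE: step 2
Since 1 < 2, MIN comes first.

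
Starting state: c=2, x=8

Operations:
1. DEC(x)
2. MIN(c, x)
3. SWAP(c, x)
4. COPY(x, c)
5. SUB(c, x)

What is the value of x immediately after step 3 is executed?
x = 2

Tracing x through execution:
Initial: x = 8
After step 1 (DEC(x)): x = 7
After step 2 (MIN(c, x)): x = 7
After step 3 (SWAP(c, x)): x = 2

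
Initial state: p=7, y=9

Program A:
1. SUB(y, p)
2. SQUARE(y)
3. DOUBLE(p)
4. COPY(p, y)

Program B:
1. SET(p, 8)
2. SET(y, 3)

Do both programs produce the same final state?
No

Program A final state: p=4, y=4
Program B final state: p=8, y=3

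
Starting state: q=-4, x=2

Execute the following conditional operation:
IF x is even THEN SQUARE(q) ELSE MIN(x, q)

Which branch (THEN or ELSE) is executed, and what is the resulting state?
Branch: THEN, Final state: q=16, x=2

Evaluating condition: x is even
Condition is True, so THEN branch executes
After SQUARE(q): q=16, x=2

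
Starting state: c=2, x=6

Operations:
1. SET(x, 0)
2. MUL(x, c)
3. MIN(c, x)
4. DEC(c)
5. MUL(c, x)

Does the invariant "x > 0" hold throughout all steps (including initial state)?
No, violated after step 1

The invariant is violated after step 1.

State at each step:
Initial: c=2, x=6
After step 1: c=2, x=0
After step 2: c=2, x=0
After step 3: c=0, x=0
After step 4: c=-1, x=0
After step 5: c=0, x=0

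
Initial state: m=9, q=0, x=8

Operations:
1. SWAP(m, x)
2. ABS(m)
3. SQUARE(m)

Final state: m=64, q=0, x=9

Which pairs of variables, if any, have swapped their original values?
None

Comparing initial and final values:
x: 8 → 9
q: 0 → 0
m: 9 → 64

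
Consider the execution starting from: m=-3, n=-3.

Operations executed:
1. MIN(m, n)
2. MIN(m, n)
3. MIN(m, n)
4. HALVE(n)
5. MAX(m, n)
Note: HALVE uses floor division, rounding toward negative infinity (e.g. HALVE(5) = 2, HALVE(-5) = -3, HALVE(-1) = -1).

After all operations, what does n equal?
n = -2

Tracing execution:
Step 1: MIN(m, n) → n = -3
Step 2: MIN(m, n) → n = -3
Step 3: MIN(m, n) → n = -3
Step 4: HALVE(n) → n = -2
Step 5: MAX(m, n) → n = -2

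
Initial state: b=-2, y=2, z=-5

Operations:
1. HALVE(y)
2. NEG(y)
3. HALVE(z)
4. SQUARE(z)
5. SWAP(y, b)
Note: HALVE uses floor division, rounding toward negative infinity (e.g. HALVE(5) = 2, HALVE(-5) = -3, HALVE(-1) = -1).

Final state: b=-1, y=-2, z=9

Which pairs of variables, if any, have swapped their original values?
None

Comparing initial and final values:
y: 2 → -2
z: -5 → 9
b: -2 → -1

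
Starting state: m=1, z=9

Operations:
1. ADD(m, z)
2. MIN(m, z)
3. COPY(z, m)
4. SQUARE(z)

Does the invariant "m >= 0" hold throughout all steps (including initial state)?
Yes

The invariant holds at every step.

State at each step:
Initial: m=1, z=9
After step 1: m=10, z=9
After step 2: m=9, z=9
After step 3: m=9, z=9
After step 4: m=9, z=81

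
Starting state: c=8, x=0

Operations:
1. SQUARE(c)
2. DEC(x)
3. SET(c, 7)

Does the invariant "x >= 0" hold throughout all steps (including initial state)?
No, violated after step 2

The invariant is violated after step 2.

State at each step:
Initial: c=8, x=0
After step 1: c=64, x=0
After step 2: c=64, x=-1
After step 3: c=7, x=-1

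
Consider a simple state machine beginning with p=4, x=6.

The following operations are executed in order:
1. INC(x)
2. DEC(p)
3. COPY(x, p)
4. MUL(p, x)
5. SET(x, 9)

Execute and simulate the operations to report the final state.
{p: 9, x: 9}

Step-by-step execution:
Initial: p=4, x=6
After step 1 (INC(x)): p=4, x=7
After step 2 (DEC(p)): p=3, x=7
After step 3 (COPY(x, p)): p=3, x=3
After step 4 (MUL(p, x)): p=9, x=3
After step 5 (SET(x, 9)): p=9, x=9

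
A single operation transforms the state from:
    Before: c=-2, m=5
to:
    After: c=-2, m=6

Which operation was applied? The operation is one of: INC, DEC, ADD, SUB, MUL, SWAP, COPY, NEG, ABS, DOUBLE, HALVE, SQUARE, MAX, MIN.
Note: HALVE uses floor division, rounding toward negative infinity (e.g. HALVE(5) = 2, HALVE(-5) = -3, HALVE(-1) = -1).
INC(m)

Analyzing the change:
Before: c=-2, m=5
After: c=-2, m=6
Variable m changed from 5 to 6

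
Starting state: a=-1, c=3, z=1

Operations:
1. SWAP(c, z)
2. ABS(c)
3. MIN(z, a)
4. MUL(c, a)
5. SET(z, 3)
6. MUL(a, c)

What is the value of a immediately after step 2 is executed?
a = -1

Tracing a through execution:
Initial: a = -1
After step 1 (SWAP(c, z)): a = -1
After step 2 (ABS(c)): a = -1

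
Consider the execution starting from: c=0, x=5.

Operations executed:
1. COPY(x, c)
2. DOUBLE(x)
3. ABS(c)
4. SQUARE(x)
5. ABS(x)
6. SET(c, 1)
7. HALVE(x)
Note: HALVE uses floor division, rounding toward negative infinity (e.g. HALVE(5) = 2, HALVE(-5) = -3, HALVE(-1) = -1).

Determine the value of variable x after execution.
x = 0

Tracing execution:
Step 1: COPY(x, c) → x = 0
Step 2: DOUBLE(x) → x = 0
Step 3: ABS(c) → x = 0
Step 4: SQUARE(x) → x = 0
Step 5: ABS(x) → x = 0
Step 6: SET(c, 1) → x = 0
Step 7: HALVE(x) → x = 0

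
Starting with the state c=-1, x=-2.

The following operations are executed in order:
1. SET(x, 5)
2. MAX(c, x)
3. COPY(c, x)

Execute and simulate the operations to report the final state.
{c: 5, x: 5}

Step-by-step execution:
Initial: c=-1, x=-2
After step 1 (SET(x, 5)): c=-1, x=5
After step 2 (MAX(c, x)): c=5, x=5
After step 3 (COPY(c, x)): c=5, x=5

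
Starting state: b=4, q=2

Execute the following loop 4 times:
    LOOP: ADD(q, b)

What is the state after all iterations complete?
b=4, q=18

Iteration trace:
Start: b=4, q=2
After iteration 1: b=4, q=6
After iteration 2: b=4, q=10
After iteration 3: b=4, q=14
After iteration 4: b=4, q=18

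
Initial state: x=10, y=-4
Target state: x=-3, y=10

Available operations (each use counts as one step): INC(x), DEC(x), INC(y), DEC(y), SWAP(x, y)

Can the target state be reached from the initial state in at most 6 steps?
Yes

Path (2 steps): INC(y) → SWAP(x, y)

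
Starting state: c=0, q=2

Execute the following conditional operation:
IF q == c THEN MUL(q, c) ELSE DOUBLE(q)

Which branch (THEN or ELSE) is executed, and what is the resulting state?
Branch: ELSE, Final state: c=0, q=4

Evaluating condition: q == c
q = 2, c = 0
Condition is False, so ELSE branch executes
After DOUBLE(q): c=0, q=4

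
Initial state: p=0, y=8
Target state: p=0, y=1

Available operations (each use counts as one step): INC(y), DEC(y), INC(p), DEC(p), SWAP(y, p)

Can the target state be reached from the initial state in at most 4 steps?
No

The target state cannot be reached within 4 steps.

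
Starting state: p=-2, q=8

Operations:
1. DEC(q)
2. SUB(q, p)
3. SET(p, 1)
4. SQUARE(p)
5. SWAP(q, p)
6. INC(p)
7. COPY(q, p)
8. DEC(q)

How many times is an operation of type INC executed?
1

Counting INC operations:
Step 6: INC(p) ← INC
Total: 1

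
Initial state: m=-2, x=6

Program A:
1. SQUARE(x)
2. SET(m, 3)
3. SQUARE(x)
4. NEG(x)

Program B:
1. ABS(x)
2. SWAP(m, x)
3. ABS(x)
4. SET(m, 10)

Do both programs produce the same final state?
No

Program A final state: m=3, x=-1296
Program B final state: m=10, x=2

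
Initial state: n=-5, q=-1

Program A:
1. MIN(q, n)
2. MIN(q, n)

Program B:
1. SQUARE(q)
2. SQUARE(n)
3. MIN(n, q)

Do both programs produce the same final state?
No

Program A final state: n=-5, q=-5
Program B final state: n=1, q=1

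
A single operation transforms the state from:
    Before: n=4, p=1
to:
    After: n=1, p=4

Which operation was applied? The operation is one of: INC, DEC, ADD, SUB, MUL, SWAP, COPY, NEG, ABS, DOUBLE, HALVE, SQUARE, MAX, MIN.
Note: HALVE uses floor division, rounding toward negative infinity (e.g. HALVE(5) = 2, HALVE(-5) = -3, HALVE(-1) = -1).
SWAP(n, p)

Analyzing the change:
Before: n=4, p=1
After: n=1, p=4
Variable n changed from 4 to 1
Variable p changed from 1 to 4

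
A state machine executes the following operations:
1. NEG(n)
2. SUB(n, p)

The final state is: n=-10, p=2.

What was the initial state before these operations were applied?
n=8, p=2

Working backwards:
Final state: n=-10, p=2
Before step 2 (SUB(n, p)): n=-8, p=2
Before step 1 (NEG(n)): n=8, p=2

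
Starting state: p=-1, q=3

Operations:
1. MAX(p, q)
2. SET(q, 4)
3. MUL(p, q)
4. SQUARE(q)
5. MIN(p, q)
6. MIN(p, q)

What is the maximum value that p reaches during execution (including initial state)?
12

Values of p at each step:
Initial: p = -1
After step 1: p = 3
After step 2: p = 3
After step 3: p = 12 ← maximum
After step 4: p = 12
After step 5: p = 12
After step 6: p = 12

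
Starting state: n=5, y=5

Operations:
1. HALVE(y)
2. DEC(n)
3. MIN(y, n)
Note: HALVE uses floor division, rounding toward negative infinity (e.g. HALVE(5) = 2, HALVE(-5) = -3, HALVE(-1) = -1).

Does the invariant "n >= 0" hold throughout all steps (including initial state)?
Yes

The invariant holds at every step.

State at each step:
Initial: n=5, y=5
After step 1: n=5, y=2
After step 2: n=4, y=2
After step 3: n=4, y=2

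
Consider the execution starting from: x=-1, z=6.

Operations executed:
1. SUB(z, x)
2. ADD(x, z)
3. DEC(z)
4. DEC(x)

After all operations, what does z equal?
z = 6

Tracing execution:
Step 1: SUB(z, x) → z = 7
Step 2: ADD(x, z) → z = 7
Step 3: DEC(z) → z = 6
Step 4: DEC(x) → z = 6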